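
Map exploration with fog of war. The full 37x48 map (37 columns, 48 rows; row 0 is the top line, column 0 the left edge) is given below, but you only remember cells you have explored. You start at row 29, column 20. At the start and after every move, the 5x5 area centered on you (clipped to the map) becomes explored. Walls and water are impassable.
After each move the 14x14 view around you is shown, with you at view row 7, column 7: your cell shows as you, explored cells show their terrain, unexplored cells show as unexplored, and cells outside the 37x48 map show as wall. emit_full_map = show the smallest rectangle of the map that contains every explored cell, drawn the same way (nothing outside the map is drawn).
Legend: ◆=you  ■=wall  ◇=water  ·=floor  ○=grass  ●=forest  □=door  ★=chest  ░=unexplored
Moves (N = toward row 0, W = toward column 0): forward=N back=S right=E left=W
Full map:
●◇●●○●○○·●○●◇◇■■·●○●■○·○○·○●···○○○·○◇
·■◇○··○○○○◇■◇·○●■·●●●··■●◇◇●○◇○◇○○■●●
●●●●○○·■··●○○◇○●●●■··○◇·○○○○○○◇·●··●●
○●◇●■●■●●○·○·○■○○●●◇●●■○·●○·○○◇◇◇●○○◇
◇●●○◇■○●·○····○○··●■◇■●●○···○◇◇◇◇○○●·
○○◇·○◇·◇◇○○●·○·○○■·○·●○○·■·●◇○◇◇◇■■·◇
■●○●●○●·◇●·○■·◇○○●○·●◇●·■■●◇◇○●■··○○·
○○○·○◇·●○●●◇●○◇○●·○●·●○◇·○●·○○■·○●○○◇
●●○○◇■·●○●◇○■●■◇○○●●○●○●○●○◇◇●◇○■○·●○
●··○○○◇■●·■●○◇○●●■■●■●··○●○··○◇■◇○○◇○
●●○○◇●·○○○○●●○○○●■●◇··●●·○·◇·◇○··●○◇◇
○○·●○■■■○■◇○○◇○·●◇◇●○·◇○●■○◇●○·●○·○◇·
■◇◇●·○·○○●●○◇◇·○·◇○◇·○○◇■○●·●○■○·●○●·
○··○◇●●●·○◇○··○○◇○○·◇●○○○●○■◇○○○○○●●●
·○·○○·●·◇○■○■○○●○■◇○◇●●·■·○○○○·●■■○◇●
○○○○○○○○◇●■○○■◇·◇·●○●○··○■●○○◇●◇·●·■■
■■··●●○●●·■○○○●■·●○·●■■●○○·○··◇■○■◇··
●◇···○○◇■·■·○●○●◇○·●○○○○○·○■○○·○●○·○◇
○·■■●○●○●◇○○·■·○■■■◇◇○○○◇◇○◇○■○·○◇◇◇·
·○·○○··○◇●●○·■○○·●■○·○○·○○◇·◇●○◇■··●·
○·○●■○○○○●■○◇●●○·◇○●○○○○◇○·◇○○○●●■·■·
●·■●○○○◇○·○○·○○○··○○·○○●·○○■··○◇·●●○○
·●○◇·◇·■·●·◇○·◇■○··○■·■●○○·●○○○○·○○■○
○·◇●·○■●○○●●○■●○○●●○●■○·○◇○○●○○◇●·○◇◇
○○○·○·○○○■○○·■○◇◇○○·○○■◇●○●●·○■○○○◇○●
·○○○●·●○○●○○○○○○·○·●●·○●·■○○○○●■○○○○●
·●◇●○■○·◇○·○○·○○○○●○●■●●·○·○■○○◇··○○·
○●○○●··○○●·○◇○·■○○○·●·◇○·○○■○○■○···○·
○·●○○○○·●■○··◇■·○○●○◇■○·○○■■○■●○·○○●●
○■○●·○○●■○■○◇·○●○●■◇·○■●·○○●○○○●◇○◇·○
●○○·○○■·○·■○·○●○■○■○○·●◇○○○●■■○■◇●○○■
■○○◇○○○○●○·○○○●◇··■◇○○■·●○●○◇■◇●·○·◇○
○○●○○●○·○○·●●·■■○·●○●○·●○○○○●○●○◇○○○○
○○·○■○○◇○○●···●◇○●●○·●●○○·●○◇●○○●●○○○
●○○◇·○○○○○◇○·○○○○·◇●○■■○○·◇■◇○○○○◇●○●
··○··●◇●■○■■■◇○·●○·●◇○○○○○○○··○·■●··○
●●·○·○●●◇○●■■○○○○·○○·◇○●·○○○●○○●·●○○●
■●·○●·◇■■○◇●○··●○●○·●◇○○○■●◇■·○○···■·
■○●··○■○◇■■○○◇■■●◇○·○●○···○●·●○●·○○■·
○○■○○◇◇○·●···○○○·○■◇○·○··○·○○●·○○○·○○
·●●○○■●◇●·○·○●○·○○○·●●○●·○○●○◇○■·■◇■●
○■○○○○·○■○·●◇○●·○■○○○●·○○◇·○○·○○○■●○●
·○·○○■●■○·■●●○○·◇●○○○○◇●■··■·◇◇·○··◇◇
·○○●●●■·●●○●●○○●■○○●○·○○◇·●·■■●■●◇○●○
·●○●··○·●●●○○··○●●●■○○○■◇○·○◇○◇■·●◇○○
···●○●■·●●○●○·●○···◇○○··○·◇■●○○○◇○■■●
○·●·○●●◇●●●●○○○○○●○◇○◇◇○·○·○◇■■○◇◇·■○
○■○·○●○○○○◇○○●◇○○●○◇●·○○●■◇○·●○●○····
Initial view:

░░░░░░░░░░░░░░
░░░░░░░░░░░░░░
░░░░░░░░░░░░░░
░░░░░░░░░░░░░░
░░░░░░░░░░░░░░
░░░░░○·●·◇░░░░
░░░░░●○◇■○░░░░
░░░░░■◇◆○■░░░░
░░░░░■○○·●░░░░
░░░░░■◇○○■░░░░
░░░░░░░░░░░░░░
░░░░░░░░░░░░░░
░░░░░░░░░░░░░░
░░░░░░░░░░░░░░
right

░░░░░░░░░░░░░░
░░░░░░░░░░░░░░
░░░░░░░░░░░░░░
░░░░░░░░░░░░░░
░░░░░░░░░░░░░░
░░░░○·●·◇○░░░░
░░░░●○◇■○·░░░░
░░░░■◇·◆■●░░░░
░░░░■○○·●◇░░░░
░░░░■◇○○■·░░░░
░░░░░░░░░░░░░░
░░░░░░░░░░░░░░
░░░░░░░░░░░░░░
░░░░░░░░░░░░░░

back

░░░░░░░░░░░░░░
░░░░░░░░░░░░░░
░░░░░░░░░░░░░░
░░░░░░░░░░░░░░
░░░░○·●·◇○░░░░
░░░░●○◇■○·░░░░
░░░░■◇·○■●░░░░
░░░░■○○◆●◇░░░░
░░░░■◇○○■·░░░░
░░░░░○●○·●░░░░
░░░░░░░░░░░░░░
░░░░░░░░░░░░░░
░░░░░░░░░░░░░░
░░░░░░░░░░░░░░

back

░░░░░░░░░░░░░░
░░░░░░░░░░░░░░
░░░░░░░░░░░░░░
░░░░○·●·◇○░░░░
░░░░●○◇■○·░░░░
░░░░■◇·○■●░░░░
░░░░■○○·●◇░░░░
░░░░■◇○◆■·░░░░
░░░░░○●○·●░░░░
░░░░░○·●●○░░░░
░░░░░░░░░░░░░░
░░░░░░░░░░░░░░
░░░░░░░░░░░░░░
░░░░░░░░░░░░░░

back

░░░░░░░░░░░░░░
░░░░░░░░░░░░░░
░░░░○·●·◇○░░░░
░░░░●○◇■○·░░░░
░░░░■◇·○■●░░░░
░░░░■○○·●◇░░░░
░░░░■◇○○■·░░░░
░░░░░○●◆·●░░░░
░░░░░○·●●○░░░░
░░░░░●○■■○░░░░
░░░░░░░░░░░░░░
░░░░░░░░░░░░░░
░░░░░░░░░░░░░░
░░░░░░░░░░░░░░

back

░░░░░░░░░░░░░░
░░░░○·●·◇○░░░░
░░░░●○◇■○·░░░░
░░░░■◇·○■●░░░░
░░░░■○○·●◇░░░░
░░░░■◇○○■·░░░░
░░░░░○●○·●░░░░
░░░░░○·◆●○░░░░
░░░░░●○■■○░░░░
░░░░░●◇○○○░░░░
░░░░░░░░░░░░░░
░░░░░░░░░░░░░░
░░░░░░░░░░░░░░
░░░░░░░░░░░░░░

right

░░░░░░░░░░░░░░
░░░○·●·◇○░░░░░
░░░●○◇■○·░░░░░
░░░■◇·○■●░░░░░
░░░■○○·●◇░░░░░
░░░■◇○○■·●░░░░
░░░░○●○·●○░░░░
░░░░○·●◆○○░░░░
░░░░●○■■○○░░░░
░░░░●◇○○○○░░░░
░░░░░░░░░░░░░░
░░░░░░░░░░░░░░
░░░░░░░░░░░░░░
░░░░░░░░░░░░░░

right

░░░░░░░░░░░░░░
░░○·●·◇○░░░░░░
░░●○◇■○·░░░░░░
░░■◇·○■●░░░░░░
░░■○○·●◇░░░░░░
░░■◇○○■·●○░░░░
░░░○●○·●○○░░░░
░░░○·●●◆○·░░░░
░░░●○■■○○·░░░░
░░░●◇○○○○○░░░░
░░░░░░░░░░░░░░
░░░░░░░░░░░░░░
░░░░░░░░░░░░░░
░░░░░░░░░░░░░░

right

░░░░░░░░░░░░░░
░○·●·◇○░░░░░░░
░●○◇■○·░░░░░░░
░■◇·○■●░░░░░░░
░■○○·●◇░░░░░░░
░■◇○○■·●○●░░░░
░░○●○·●○○○░░░░
░░○·●●○◆·●░░░░
░░●○■■○○·◇░░░░
░░●◇○○○○○○░░░░
░░░░░░░░░░░░░░
░░░░░░░░░░░░░░
░░░░░░░░░░░░░░
░░░░░░░░░░░░░░

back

░○·●·◇○░░░░░░░
░●○◇■○·░░░░░░░
░■◇·○■●░░░░░░░
░■○○·●◇░░░░░░░
░■◇○○■·●○●░░░░
░░○●○·●○○○░░░░
░░○·●●○○·●░░░░
░░●○■■○◆·◇░░░░
░░●◇○○○○○○░░░░
░░░░░○●·○○░░░░
░░░░░░░░░░░░░░
░░░░░░░░░░░░░░
░░░░░░░░░░░░░░
░░░░░░░░░░░░░░

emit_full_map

○·●·◇○░░░
●○◇■○·░░░
■◇·○■●░░░
■○○·●◇░░░
■◇○○■·●○●
░○●○·●○○○
░○·●●○○·●
░●○■■○◆·◇
░●◇○○○○○○
░░░░○●·○○

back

░●○◇■○·░░░░░░░
░■◇·○■●░░░░░░░
░■○○·●◇░░░░░░░
░■◇○○■·●○●░░░░
░░○●○·●○○○░░░░
░░○·●●○○·●░░░░
░░●○■■○○·◇░░░░
░░●◇○○○◆○○░░░░
░░░░░○●·○○░░░░
░░░░░○○○■●░░░░
░░░░░░░░░░░░░░
░░░░░░░░░░░░░░
░░░░░░░░░░░░░░
░░░░░░░░░░░░░░

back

░■◇·○■●░░░░░░░
░■○○·●◇░░░░░░░
░■◇○○■·●○●░░░░
░░○●○·●○○○░░░░
░░○·●●○○·●░░░░
░░●○■■○○·◇░░░░
░░●◇○○○○○○░░░░
░░░░░○●◆○○░░░░
░░░░░○○○■●░░░░
░░░░░○···○░░░░
░░░░░░░░░░░░░░
░░░░░░░░░░░░░░
░░░░░░░░░░░░░░
░░░░░░░░░░░░░░

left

░░■◇·○■●░░░░░░
░░■○○·●◇░░░░░░
░░■◇○○■·●○●░░░
░░░○●○·●○○○░░░
░░░○·●●○○·●░░░
░░░●○■■○○·◇░░░
░░░●◇○○○○○○░░░
░░░░░◇○◆·○○░░░
░░░░░◇○○○■●░░░
░░░░░●○···○░░░
░░░░░░░░░░░░░░
░░░░░░░░░░░░░░
░░░░░░░░░░░░░░
░░░░░░░░░░░░░░

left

░░░■◇·○■●░░░░░
░░░■○○·●◇░░░░░
░░░■◇○○■·●○●░░
░░░░○●○·●○○○░░
░░░░○·●●○○·●░░
░░░░●○■■○○·◇░░
░░░░●◇○○○○○○░░
░░░░░·◇◆●·○○░░
░░░░░●◇○○○■●░░
░░░░░○●○···○░░
░░░░░░░░░░░░░░
░░░░░░░░░░░░░░
░░░░░░░░░░░░░░
░░░░░░░░░░░░░░

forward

░░░●○◇■○·░░░░░
░░░■◇·○■●░░░░░
░░░■○○·●◇░░░░░
░░░■◇○○■·●○●░░
░░░░○●○·●○○○░░
░░░░○·●●○○·●░░
░░░░●○■■○○·◇░░
░░░░●◇○◆○○○○░░
░░░░░·◇○●·○○░░
░░░░░●◇○○○■●░░
░░░░░○●○···○░░
░░░░░░░░░░░░░░
░░░░░░░░░░░░░░
░░░░░░░░░░░░░░

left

░░░░●○◇■○·░░░░
░░░░■◇·○■●░░░░
░░░░■○○·●◇░░░░
░░░░■◇○○■·●○●░
░░░░░○●○·●○○○░
░░░░░○·●●○○·●░
░░░░░●○■■○○·◇░
░░░░░●◇◆○○○○○░
░░░░░○·◇○●·○○░
░░░░░·●◇○○○■●░
░░░░░░○●○···○░
░░░░░░░░░░░░░░
░░░░░░░░░░░░░░
░░░░░░░░░░░░░░

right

░░░●○◇■○·░░░░░
░░░■◇·○■●░░░░░
░░░■○○·●◇░░░░░
░░░■◇○○■·●○●░░
░░░░○●○·●○○○░░
░░░░○·●●○○·●░░
░░░░●○■■○○·◇░░
░░░░●◇○◆○○○○░░
░░░░○·◇○●·○○░░
░░░░·●◇○○○■●░░
░░░░░○●○···○░░
░░░░░░░░░░░░░░
░░░░░░░░░░░░░░
░░░░░░░░░░░░░░

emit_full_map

○·●·◇○░░░
●○◇■○·░░░
■◇·○■●░░░
■○○·●◇░░░
■◇○○■·●○●
░○●○·●○○○
░○·●●○○·●
░●○■■○○·◇
░●◇○◆○○○○
░○·◇○●·○○
░·●◇○○○■●
░░○●○···○


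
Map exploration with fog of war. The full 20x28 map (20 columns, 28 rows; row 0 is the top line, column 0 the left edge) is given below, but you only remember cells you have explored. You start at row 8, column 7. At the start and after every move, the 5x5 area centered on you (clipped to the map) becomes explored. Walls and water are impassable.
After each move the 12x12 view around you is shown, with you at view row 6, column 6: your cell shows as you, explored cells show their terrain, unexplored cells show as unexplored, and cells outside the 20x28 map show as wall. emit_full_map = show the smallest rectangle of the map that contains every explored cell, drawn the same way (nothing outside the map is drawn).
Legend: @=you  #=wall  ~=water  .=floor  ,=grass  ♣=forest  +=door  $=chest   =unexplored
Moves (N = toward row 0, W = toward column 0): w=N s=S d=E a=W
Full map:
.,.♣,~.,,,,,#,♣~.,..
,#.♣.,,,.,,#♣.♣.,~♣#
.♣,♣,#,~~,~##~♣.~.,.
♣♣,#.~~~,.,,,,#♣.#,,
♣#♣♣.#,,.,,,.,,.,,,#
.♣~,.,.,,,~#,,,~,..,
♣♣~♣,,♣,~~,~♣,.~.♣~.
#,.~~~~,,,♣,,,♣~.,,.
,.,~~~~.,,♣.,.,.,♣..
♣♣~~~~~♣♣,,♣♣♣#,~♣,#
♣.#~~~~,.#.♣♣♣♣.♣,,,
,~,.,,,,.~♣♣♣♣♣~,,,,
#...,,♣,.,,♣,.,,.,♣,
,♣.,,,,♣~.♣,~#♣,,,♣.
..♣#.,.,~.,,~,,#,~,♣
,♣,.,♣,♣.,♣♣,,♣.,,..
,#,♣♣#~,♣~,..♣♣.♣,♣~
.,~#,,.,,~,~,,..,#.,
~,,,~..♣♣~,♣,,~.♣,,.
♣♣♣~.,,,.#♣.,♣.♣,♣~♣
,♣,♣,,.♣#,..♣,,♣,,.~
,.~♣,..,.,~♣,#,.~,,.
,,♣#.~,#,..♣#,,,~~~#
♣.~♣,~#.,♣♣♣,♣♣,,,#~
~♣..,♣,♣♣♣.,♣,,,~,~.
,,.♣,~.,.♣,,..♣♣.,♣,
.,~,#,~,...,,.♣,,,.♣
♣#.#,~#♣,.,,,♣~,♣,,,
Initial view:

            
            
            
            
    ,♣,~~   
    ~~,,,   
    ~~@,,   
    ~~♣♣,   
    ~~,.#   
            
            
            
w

            
            
            
            
    ,.,,,   
    ,♣,~~   
    ~~@,,   
    ~~.,,   
    ~~♣♣,   
    ~~,.#   
            
            

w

            
            
            
            
    #,,.,   
    ,.,,,   
    ,♣@~~   
    ~~,,,   
    ~~.,,   
    ~~♣♣,   
    ~~,.#   
            

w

############
            
            
            
    ~~~,.   
    #,,.,   
    ,.@,,   
    ,♣,~~   
    ~~,,,   
    ~~.,,   
    ~~♣♣,   
    ~~,.#   

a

############
            
            
            
    .~~~,.  
    .#,,.,  
    .,@,,,  
    ,,♣,~~  
    ~~~,,,  
     ~~.,,  
     ~~♣♣,  
     ~~,.#  

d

############
            
            
            
   .~~~,.   
   .#,,.,   
   .,.@,,   
   ,,♣,~~   
   ~~~,,,   
    ~~.,,   
    ~~♣♣,   
    ~~,.#   

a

############
            
            
            
    .~~~,.  
    .#,,.,  
    .,@,,,  
    ,,♣,~~  
    ~~~,,,  
     ~~.,,  
     ~~♣♣,  
     ~~,.#  

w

############
############
            
            
    ,#,~~   
    .~~~,.  
    .#@,.,  
    .,.,,,  
    ,,♣,~~  
    ~~~,,,  
     ~~.,,  
     ~~♣♣,  

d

############
############
            
            
   ,#,~~,   
   .~~~,.   
   .#,@.,   
   .,.,,,   
   ,,♣,~~   
   ~~~,,,   
    ~~.,,   
    ~~♣♣,   

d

############
############
            
            
  ,#,~~,~   
  .~~~,.,   
  .#,,@,,   
  .,.,,,~   
  ,,♣,~~,   
  ~~~,,,    
   ~~.,,    
   ~~♣♣,    

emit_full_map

,#,~~,~
.~~~,.,
.#,,@,,
.,.,,,~
,,♣,~~,
~~~,,, 
 ~~.,, 
 ~~♣♣, 
 ~~,.# 

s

############
            
            
  ,#,~~,~   
  .~~~,.,   
  .#,,.,,   
  .,.,@,~   
  ,,♣,~~,   
  ~~~,,,♣   
   ~~.,,    
   ~~♣♣,    
   ~~,.#    

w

############
############
            
            
  ,#,~~,~   
  .~~~,.,   
  .#,,@,,   
  .,.,,,~   
  ,,♣,~~,   
  ~~~,,,♣   
   ~~.,,    
   ~~♣♣,    

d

############
############
            
            
 ,#,~~,~#   
 .~~~,.,,   
 .#,,.@,,   
 .,.,,,~#   
 ,,♣,~~,~   
 ~~~,,,♣    
  ~~.,,     
  ~~♣♣,     

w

############
############
############
            
    ,.,,#   
 ,#,~~,~#   
 .~~~,@,,   
 .#,,.,,,   
 .,.,,,~#   
 ,,♣,~~,~   
 ~~~,,,♣    
  ~~.,,     

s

############
############
            
    ,.,,#   
 ,#,~~,~#   
 .~~~,.,,   
 .#,,.@,,   
 .,.,,,~#   
 ,,♣,~~,~   
 ~~~,,,♣    
  ~~.,,     
  ~~♣♣,     

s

############
            
    ,.,,#   
 ,#,~~,~#   
 .~~~,.,,   
 .#,,.,,,   
 .,.,,@~#   
 ,,♣,~~,~   
 ~~~,,,♣,   
  ~~.,,     
  ~~♣♣,     
  ~~,.#     

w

############
############
            
    ,.,,#   
 ,#,~~,~#   
 .~~~,.,,   
 .#,,.@,,   
 .,.,,,~#   
 ,,♣,~~,~   
 ~~~,,,♣,   
  ~~.,,     
  ~~♣♣,     

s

############
            
    ,.,,#   
 ,#,~~,~#   
 .~~~,.,,   
 .#,,.,,,   
 .,.,,@~#   
 ,,♣,~~,~   
 ~~~,,,♣,   
  ~~.,,     
  ~~♣♣,     
  ~~,.#     

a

############
            
     ,.,,#  
  ,#,~~,~#  
  .~~~,.,,  
  .#,,.,,,  
  .,.,@,~#  
  ,,♣,~~,~  
  ~~~,,,♣,  
   ~~.,,    
   ~~♣♣,    
   ~~,.#    

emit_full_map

   ,.,,#
,#,~~,~#
.~~~,.,,
.#,,.,,,
.,.,@,~#
,,♣,~~,~
~~~,,,♣,
 ~~.,,  
 ~~♣♣,  
 ~~,.#  

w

############
############
            
     ,.,,#  
  ,#,~~,~#  
  .~~~,.,,  
  .#,,@,,,  
  .,.,,,~#  
  ,,♣,~~,~  
  ~~~,,,♣,  
   ~~.,,    
   ~~♣♣,    

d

############
############
            
    ,.,,#   
 ,#,~~,~#   
 .~~~,.,,   
 .#,,.@,,   
 .,.,,,~#   
 ,,♣,~~,~   
 ~~~,,,♣,   
  ~~.,,     
  ~~♣♣,     


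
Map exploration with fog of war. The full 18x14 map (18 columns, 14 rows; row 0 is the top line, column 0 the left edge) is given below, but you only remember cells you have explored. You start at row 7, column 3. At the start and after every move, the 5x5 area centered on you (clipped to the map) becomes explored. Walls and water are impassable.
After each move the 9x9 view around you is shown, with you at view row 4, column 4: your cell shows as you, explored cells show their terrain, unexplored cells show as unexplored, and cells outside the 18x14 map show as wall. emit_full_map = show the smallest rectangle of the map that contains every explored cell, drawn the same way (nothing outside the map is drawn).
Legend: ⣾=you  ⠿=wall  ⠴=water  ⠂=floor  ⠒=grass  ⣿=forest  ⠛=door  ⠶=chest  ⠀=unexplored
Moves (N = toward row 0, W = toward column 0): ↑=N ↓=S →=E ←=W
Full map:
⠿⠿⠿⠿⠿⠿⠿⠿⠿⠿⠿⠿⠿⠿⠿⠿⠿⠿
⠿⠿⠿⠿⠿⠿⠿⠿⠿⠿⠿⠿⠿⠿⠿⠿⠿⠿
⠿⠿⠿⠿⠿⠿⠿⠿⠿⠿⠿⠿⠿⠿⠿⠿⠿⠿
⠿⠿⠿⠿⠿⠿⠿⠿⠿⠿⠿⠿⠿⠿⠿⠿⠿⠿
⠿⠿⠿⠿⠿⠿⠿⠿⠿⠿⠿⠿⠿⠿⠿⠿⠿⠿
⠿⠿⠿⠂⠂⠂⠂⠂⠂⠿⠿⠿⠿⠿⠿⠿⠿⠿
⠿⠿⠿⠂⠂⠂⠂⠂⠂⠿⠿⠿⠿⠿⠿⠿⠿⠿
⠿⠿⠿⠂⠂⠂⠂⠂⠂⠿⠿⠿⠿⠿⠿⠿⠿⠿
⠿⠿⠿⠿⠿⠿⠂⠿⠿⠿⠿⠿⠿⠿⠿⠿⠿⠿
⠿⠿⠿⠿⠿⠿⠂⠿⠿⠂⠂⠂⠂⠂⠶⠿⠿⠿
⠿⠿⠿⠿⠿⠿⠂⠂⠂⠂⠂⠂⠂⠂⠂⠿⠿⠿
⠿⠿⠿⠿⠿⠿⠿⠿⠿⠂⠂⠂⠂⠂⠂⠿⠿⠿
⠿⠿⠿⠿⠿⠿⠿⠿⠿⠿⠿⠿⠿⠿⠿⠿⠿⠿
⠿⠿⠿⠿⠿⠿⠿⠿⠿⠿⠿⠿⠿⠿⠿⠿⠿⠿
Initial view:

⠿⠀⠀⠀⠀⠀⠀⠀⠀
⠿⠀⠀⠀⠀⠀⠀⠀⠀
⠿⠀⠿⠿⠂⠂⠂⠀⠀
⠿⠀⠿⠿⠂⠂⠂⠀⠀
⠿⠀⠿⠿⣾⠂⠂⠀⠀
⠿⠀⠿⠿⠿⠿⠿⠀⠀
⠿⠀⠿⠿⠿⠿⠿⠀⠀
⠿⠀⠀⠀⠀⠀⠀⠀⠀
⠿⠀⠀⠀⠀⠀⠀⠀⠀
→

⠀⠀⠀⠀⠀⠀⠀⠀⠀
⠀⠀⠀⠀⠀⠀⠀⠀⠀
⠀⠿⠿⠂⠂⠂⠂⠀⠀
⠀⠿⠿⠂⠂⠂⠂⠀⠀
⠀⠿⠿⠂⣾⠂⠂⠀⠀
⠀⠿⠿⠿⠿⠿⠂⠀⠀
⠀⠿⠿⠿⠿⠿⠂⠀⠀
⠀⠀⠀⠀⠀⠀⠀⠀⠀
⠀⠀⠀⠀⠀⠀⠀⠀⠀

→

⠀⠀⠀⠀⠀⠀⠀⠀⠀
⠀⠀⠀⠀⠀⠀⠀⠀⠀
⠿⠿⠂⠂⠂⠂⠂⠀⠀
⠿⠿⠂⠂⠂⠂⠂⠀⠀
⠿⠿⠂⠂⣾⠂⠂⠀⠀
⠿⠿⠿⠿⠿⠂⠿⠀⠀
⠿⠿⠿⠿⠿⠂⠿⠀⠀
⠀⠀⠀⠀⠀⠀⠀⠀⠀
⠀⠀⠀⠀⠀⠀⠀⠀⠀

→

⠀⠀⠀⠀⠀⠀⠀⠀⠀
⠀⠀⠀⠀⠀⠀⠀⠀⠀
⠿⠂⠂⠂⠂⠂⠂⠀⠀
⠿⠂⠂⠂⠂⠂⠂⠀⠀
⠿⠂⠂⠂⣾⠂⠂⠀⠀
⠿⠿⠿⠿⠂⠿⠿⠀⠀
⠿⠿⠿⠿⠂⠿⠿⠀⠀
⠀⠀⠀⠀⠀⠀⠀⠀⠀
⠀⠀⠀⠀⠀⠀⠀⠀⠀

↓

⠀⠀⠀⠀⠀⠀⠀⠀⠀
⠿⠂⠂⠂⠂⠂⠂⠀⠀
⠿⠂⠂⠂⠂⠂⠂⠀⠀
⠿⠂⠂⠂⠂⠂⠂⠀⠀
⠿⠿⠿⠿⣾⠿⠿⠀⠀
⠿⠿⠿⠿⠂⠿⠿⠀⠀
⠀⠀⠿⠿⠂⠂⠂⠀⠀
⠀⠀⠀⠀⠀⠀⠀⠀⠀
⠀⠀⠀⠀⠀⠀⠀⠀⠀

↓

⠿⠂⠂⠂⠂⠂⠂⠀⠀
⠿⠂⠂⠂⠂⠂⠂⠀⠀
⠿⠂⠂⠂⠂⠂⠂⠀⠀
⠿⠿⠿⠿⠂⠿⠿⠀⠀
⠿⠿⠿⠿⣾⠿⠿⠀⠀
⠀⠀⠿⠿⠂⠂⠂⠀⠀
⠀⠀⠿⠿⠿⠿⠿⠀⠀
⠀⠀⠀⠀⠀⠀⠀⠀⠀
⠀⠀⠀⠀⠀⠀⠀⠀⠀

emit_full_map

⠿⠿⠂⠂⠂⠂⠂⠂
⠿⠿⠂⠂⠂⠂⠂⠂
⠿⠿⠂⠂⠂⠂⠂⠂
⠿⠿⠿⠿⠿⠂⠿⠿
⠿⠿⠿⠿⠿⣾⠿⠿
⠀⠀⠀⠿⠿⠂⠂⠂
⠀⠀⠀⠿⠿⠿⠿⠿

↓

⠿⠂⠂⠂⠂⠂⠂⠀⠀
⠿⠂⠂⠂⠂⠂⠂⠀⠀
⠿⠿⠿⠿⠂⠿⠿⠀⠀
⠿⠿⠿⠿⠂⠿⠿⠀⠀
⠀⠀⠿⠿⣾⠂⠂⠀⠀
⠀⠀⠿⠿⠿⠿⠿⠀⠀
⠀⠀⠿⠿⠿⠿⠿⠀⠀
⠀⠀⠀⠀⠀⠀⠀⠀⠀
⠿⠿⠿⠿⠿⠿⠿⠿⠿

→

⠂⠂⠂⠂⠂⠂⠀⠀⠀
⠂⠂⠂⠂⠂⠂⠀⠀⠀
⠿⠿⠿⠂⠿⠿⠿⠀⠀
⠿⠿⠿⠂⠿⠿⠂⠀⠀
⠀⠿⠿⠂⣾⠂⠂⠀⠀
⠀⠿⠿⠿⠿⠿⠂⠀⠀
⠀⠿⠿⠿⠿⠿⠿⠀⠀
⠀⠀⠀⠀⠀⠀⠀⠀⠀
⠿⠿⠿⠿⠿⠿⠿⠿⠿

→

⠂⠂⠂⠂⠂⠀⠀⠀⠀
⠂⠂⠂⠂⠂⠀⠀⠀⠀
⠿⠿⠂⠿⠿⠿⠿⠀⠀
⠿⠿⠂⠿⠿⠂⠂⠀⠀
⠿⠿⠂⠂⣾⠂⠂⠀⠀
⠿⠿⠿⠿⠿⠂⠂⠀⠀
⠿⠿⠿⠿⠿⠿⠿⠀⠀
⠀⠀⠀⠀⠀⠀⠀⠀⠀
⠿⠿⠿⠿⠿⠿⠿⠿⠿

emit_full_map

⠿⠿⠂⠂⠂⠂⠂⠂⠀⠀
⠿⠿⠂⠂⠂⠂⠂⠂⠀⠀
⠿⠿⠂⠂⠂⠂⠂⠂⠀⠀
⠿⠿⠿⠿⠿⠂⠿⠿⠿⠿
⠿⠿⠿⠿⠿⠂⠿⠿⠂⠂
⠀⠀⠀⠿⠿⠂⠂⣾⠂⠂
⠀⠀⠀⠿⠿⠿⠿⠿⠂⠂
⠀⠀⠀⠿⠿⠿⠿⠿⠿⠿


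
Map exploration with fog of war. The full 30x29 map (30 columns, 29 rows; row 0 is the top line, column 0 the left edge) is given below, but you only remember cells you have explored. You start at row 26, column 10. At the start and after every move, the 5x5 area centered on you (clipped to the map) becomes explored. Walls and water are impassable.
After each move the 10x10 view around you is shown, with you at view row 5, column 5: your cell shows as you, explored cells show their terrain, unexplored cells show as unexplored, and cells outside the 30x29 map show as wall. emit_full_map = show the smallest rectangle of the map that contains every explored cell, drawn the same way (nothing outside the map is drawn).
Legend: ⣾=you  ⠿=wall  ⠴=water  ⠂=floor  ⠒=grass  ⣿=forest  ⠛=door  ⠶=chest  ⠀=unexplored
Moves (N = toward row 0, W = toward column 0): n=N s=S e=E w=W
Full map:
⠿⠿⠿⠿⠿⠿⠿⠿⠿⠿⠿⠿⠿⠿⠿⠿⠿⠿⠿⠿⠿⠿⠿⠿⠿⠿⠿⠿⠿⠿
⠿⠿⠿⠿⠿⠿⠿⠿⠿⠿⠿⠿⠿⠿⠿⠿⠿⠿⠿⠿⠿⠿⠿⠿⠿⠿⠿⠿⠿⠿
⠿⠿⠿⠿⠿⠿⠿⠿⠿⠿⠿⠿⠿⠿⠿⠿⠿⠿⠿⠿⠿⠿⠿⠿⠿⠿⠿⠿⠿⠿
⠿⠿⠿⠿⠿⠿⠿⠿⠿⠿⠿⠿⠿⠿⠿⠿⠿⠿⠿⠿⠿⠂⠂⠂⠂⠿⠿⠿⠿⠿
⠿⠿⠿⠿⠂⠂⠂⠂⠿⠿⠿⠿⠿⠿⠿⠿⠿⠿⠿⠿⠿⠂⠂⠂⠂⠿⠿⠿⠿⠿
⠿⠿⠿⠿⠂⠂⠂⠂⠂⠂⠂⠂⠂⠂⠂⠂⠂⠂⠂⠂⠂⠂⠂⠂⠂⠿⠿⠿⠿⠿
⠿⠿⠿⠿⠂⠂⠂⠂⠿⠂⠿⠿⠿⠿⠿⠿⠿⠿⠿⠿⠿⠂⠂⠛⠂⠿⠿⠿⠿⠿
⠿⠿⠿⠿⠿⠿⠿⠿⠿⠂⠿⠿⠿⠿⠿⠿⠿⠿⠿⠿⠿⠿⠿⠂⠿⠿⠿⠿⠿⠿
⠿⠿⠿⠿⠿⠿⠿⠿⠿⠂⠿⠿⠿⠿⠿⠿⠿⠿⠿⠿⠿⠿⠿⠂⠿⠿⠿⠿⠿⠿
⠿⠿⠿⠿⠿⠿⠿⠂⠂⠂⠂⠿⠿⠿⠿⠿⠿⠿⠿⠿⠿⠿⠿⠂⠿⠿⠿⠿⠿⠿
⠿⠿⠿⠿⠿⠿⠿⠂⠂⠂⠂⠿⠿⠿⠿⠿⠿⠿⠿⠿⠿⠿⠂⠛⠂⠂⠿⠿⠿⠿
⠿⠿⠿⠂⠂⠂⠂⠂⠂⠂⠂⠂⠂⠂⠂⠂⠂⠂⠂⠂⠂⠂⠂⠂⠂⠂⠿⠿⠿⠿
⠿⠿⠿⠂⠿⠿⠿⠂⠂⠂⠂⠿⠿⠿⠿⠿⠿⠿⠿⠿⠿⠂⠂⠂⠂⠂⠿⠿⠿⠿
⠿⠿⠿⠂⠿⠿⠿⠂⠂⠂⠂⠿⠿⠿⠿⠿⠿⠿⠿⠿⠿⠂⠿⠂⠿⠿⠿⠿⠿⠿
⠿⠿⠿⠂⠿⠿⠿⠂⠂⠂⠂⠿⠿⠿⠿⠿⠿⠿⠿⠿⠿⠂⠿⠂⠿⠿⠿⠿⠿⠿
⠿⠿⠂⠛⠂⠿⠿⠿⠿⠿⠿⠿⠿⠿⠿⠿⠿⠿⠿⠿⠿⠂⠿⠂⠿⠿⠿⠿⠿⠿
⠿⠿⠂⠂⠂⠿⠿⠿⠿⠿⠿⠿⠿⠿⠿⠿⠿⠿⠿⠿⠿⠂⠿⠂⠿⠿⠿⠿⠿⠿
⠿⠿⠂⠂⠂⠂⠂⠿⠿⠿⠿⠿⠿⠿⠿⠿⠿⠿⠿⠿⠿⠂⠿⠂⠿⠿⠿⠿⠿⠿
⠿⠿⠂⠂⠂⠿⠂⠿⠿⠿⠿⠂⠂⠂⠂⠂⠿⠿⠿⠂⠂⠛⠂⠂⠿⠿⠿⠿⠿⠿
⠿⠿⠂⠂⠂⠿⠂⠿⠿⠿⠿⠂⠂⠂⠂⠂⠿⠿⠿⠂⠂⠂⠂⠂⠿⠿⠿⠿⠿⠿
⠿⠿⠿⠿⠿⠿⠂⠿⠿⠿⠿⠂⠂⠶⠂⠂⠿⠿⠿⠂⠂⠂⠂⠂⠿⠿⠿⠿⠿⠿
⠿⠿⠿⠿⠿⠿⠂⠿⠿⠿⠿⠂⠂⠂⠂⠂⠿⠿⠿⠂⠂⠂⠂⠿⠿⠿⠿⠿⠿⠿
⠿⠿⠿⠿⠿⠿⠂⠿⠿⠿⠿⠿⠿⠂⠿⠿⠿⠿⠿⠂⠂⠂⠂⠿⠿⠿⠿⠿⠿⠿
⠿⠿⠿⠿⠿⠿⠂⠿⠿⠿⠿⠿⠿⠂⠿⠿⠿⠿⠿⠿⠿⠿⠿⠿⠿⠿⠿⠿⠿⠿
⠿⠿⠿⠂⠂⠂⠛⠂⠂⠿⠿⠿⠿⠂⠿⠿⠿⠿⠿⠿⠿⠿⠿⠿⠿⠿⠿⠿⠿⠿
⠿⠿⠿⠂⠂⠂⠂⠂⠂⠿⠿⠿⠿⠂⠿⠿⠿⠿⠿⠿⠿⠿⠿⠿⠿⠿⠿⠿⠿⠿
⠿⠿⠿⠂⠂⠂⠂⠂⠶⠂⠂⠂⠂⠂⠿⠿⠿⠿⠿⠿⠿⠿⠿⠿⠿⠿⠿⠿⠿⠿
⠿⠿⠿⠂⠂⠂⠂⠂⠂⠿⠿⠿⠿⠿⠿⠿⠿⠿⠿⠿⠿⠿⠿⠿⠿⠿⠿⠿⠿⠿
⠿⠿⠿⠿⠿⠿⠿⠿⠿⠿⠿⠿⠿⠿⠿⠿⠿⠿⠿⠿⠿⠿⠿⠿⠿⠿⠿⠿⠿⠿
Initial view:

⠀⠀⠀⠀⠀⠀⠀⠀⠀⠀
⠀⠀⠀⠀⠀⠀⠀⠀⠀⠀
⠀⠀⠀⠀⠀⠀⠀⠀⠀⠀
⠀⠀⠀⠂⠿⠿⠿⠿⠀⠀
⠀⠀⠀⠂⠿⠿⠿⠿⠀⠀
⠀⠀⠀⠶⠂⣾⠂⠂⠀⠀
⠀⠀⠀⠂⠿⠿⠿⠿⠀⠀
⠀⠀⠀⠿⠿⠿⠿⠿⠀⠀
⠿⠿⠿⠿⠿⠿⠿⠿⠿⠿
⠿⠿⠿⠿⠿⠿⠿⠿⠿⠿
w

⠀⠀⠀⠀⠀⠀⠀⠀⠀⠀
⠀⠀⠀⠀⠀⠀⠀⠀⠀⠀
⠀⠀⠀⠀⠀⠀⠀⠀⠀⠀
⠀⠀⠀⠂⠂⠿⠿⠿⠿⠀
⠀⠀⠀⠂⠂⠿⠿⠿⠿⠀
⠀⠀⠀⠂⠶⣾⠂⠂⠂⠀
⠀⠀⠀⠂⠂⠿⠿⠿⠿⠀
⠀⠀⠀⠿⠿⠿⠿⠿⠿⠀
⠿⠿⠿⠿⠿⠿⠿⠿⠿⠿
⠿⠿⠿⠿⠿⠿⠿⠿⠿⠿

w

⠀⠀⠀⠀⠀⠀⠀⠀⠀⠀
⠀⠀⠀⠀⠀⠀⠀⠀⠀⠀
⠀⠀⠀⠀⠀⠀⠀⠀⠀⠀
⠀⠀⠀⠛⠂⠂⠿⠿⠿⠿
⠀⠀⠀⠂⠂⠂⠿⠿⠿⠿
⠀⠀⠀⠂⠂⣾⠂⠂⠂⠂
⠀⠀⠀⠂⠂⠂⠿⠿⠿⠿
⠀⠀⠀⠿⠿⠿⠿⠿⠿⠿
⠿⠿⠿⠿⠿⠿⠿⠿⠿⠿
⠿⠿⠿⠿⠿⠿⠿⠿⠿⠿

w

⠀⠀⠀⠀⠀⠀⠀⠀⠀⠀
⠀⠀⠀⠀⠀⠀⠀⠀⠀⠀
⠀⠀⠀⠀⠀⠀⠀⠀⠀⠀
⠀⠀⠀⠂⠛⠂⠂⠿⠿⠿
⠀⠀⠀⠂⠂⠂⠂⠿⠿⠿
⠀⠀⠀⠂⠂⣾⠶⠂⠂⠂
⠀⠀⠀⠂⠂⠂⠂⠿⠿⠿
⠀⠀⠀⠿⠿⠿⠿⠿⠿⠿
⠿⠿⠿⠿⠿⠿⠿⠿⠿⠿
⠿⠿⠿⠿⠿⠿⠿⠿⠿⠿

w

⠀⠀⠀⠀⠀⠀⠀⠀⠀⠀
⠀⠀⠀⠀⠀⠀⠀⠀⠀⠀
⠀⠀⠀⠀⠀⠀⠀⠀⠀⠀
⠀⠀⠀⠂⠂⠛⠂⠂⠿⠿
⠀⠀⠀⠂⠂⠂⠂⠂⠿⠿
⠀⠀⠀⠂⠂⣾⠂⠶⠂⠂
⠀⠀⠀⠂⠂⠂⠂⠂⠿⠿
⠀⠀⠀⠿⠿⠿⠿⠿⠿⠿
⠿⠿⠿⠿⠿⠿⠿⠿⠿⠿
⠿⠿⠿⠿⠿⠿⠿⠿⠿⠿

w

⠀⠀⠀⠀⠀⠀⠀⠀⠀⠀
⠀⠀⠀⠀⠀⠀⠀⠀⠀⠀
⠀⠀⠀⠀⠀⠀⠀⠀⠀⠀
⠀⠀⠀⠂⠂⠂⠛⠂⠂⠿
⠀⠀⠀⠂⠂⠂⠂⠂⠂⠿
⠀⠀⠀⠂⠂⣾⠂⠂⠶⠂
⠀⠀⠀⠂⠂⠂⠂⠂⠂⠿
⠀⠀⠀⠿⠿⠿⠿⠿⠿⠿
⠿⠿⠿⠿⠿⠿⠿⠿⠿⠿
⠿⠿⠿⠿⠿⠿⠿⠿⠿⠿

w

⠿⠀⠀⠀⠀⠀⠀⠀⠀⠀
⠿⠀⠀⠀⠀⠀⠀⠀⠀⠀
⠿⠀⠀⠀⠀⠀⠀⠀⠀⠀
⠿⠀⠀⠿⠂⠂⠂⠛⠂⠂
⠿⠀⠀⠿⠂⠂⠂⠂⠂⠂
⠿⠀⠀⠿⠂⣾⠂⠂⠂⠶
⠿⠀⠀⠿⠂⠂⠂⠂⠂⠂
⠿⠀⠀⠿⠿⠿⠿⠿⠿⠿
⠿⠿⠿⠿⠿⠿⠿⠿⠿⠿
⠿⠿⠿⠿⠿⠿⠿⠿⠿⠿

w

⠿⠿⠀⠀⠀⠀⠀⠀⠀⠀
⠿⠿⠀⠀⠀⠀⠀⠀⠀⠀
⠿⠿⠀⠀⠀⠀⠀⠀⠀⠀
⠿⠿⠀⠿⠿⠂⠂⠂⠛⠂
⠿⠿⠀⠿⠿⠂⠂⠂⠂⠂
⠿⠿⠀⠿⠿⣾⠂⠂⠂⠂
⠿⠿⠀⠿⠿⠂⠂⠂⠂⠂
⠿⠿⠀⠿⠿⠿⠿⠿⠿⠿
⠿⠿⠿⠿⠿⠿⠿⠿⠿⠿
⠿⠿⠿⠿⠿⠿⠿⠿⠿⠿

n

⠿⠿⠀⠀⠀⠀⠀⠀⠀⠀
⠿⠿⠀⠀⠀⠀⠀⠀⠀⠀
⠿⠿⠀⠀⠀⠀⠀⠀⠀⠀
⠿⠿⠀⠿⠿⠿⠿⠿⠀⠀
⠿⠿⠀⠿⠿⠂⠂⠂⠛⠂
⠿⠿⠀⠿⠿⣾⠂⠂⠂⠂
⠿⠿⠀⠿⠿⠂⠂⠂⠂⠂
⠿⠿⠀⠿⠿⠂⠂⠂⠂⠂
⠿⠿⠀⠿⠿⠿⠿⠿⠿⠿
⠿⠿⠿⠿⠿⠿⠿⠿⠿⠿

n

⠿⠿⠀⠀⠀⠀⠀⠀⠀⠀
⠿⠿⠀⠀⠀⠀⠀⠀⠀⠀
⠿⠿⠀⠀⠀⠀⠀⠀⠀⠀
⠿⠿⠀⠿⠿⠿⠿⠿⠀⠀
⠿⠿⠀⠿⠿⠿⠿⠿⠀⠀
⠿⠿⠀⠿⠿⣾⠂⠂⠛⠂
⠿⠿⠀⠿⠿⠂⠂⠂⠂⠂
⠿⠿⠀⠿⠿⠂⠂⠂⠂⠂
⠿⠿⠀⠿⠿⠂⠂⠂⠂⠂
⠿⠿⠀⠿⠿⠿⠿⠿⠿⠿

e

⠿⠀⠀⠀⠀⠀⠀⠀⠀⠀
⠿⠀⠀⠀⠀⠀⠀⠀⠀⠀
⠿⠀⠀⠀⠀⠀⠀⠀⠀⠀
⠿⠀⠿⠿⠿⠿⠿⠂⠀⠀
⠿⠀⠿⠿⠿⠿⠿⠂⠀⠀
⠿⠀⠿⠿⠂⣾⠂⠛⠂⠂
⠿⠀⠿⠿⠂⠂⠂⠂⠂⠂
⠿⠀⠿⠿⠂⠂⠂⠂⠂⠶
⠿⠀⠿⠿⠂⠂⠂⠂⠂⠂
⠿⠀⠿⠿⠿⠿⠿⠿⠿⠿

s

⠿⠀⠀⠀⠀⠀⠀⠀⠀⠀
⠿⠀⠀⠀⠀⠀⠀⠀⠀⠀
⠿⠀⠿⠿⠿⠿⠿⠂⠀⠀
⠿⠀⠿⠿⠿⠿⠿⠂⠀⠀
⠿⠀⠿⠿⠂⠂⠂⠛⠂⠂
⠿⠀⠿⠿⠂⣾⠂⠂⠂⠂
⠿⠀⠿⠿⠂⠂⠂⠂⠂⠶
⠿⠀⠿⠿⠂⠂⠂⠂⠂⠂
⠿⠀⠿⠿⠿⠿⠿⠿⠿⠿
⠿⠿⠿⠿⠿⠿⠿⠿⠿⠿

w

⠿⠿⠀⠀⠀⠀⠀⠀⠀⠀
⠿⠿⠀⠀⠀⠀⠀⠀⠀⠀
⠿⠿⠀⠿⠿⠿⠿⠿⠂⠀
⠿⠿⠀⠿⠿⠿⠿⠿⠂⠀
⠿⠿⠀⠿⠿⠂⠂⠂⠛⠂
⠿⠿⠀⠿⠿⣾⠂⠂⠂⠂
⠿⠿⠀⠿⠿⠂⠂⠂⠂⠂
⠿⠿⠀⠿⠿⠂⠂⠂⠂⠂
⠿⠿⠀⠿⠿⠿⠿⠿⠿⠿
⠿⠿⠿⠿⠿⠿⠿⠿⠿⠿

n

⠿⠿⠀⠀⠀⠀⠀⠀⠀⠀
⠿⠿⠀⠀⠀⠀⠀⠀⠀⠀
⠿⠿⠀⠀⠀⠀⠀⠀⠀⠀
⠿⠿⠀⠿⠿⠿⠿⠿⠂⠀
⠿⠿⠀⠿⠿⠿⠿⠿⠂⠀
⠿⠿⠀⠿⠿⣾⠂⠂⠛⠂
⠿⠿⠀⠿⠿⠂⠂⠂⠂⠂
⠿⠿⠀⠿⠿⠂⠂⠂⠂⠂
⠿⠿⠀⠿⠿⠂⠂⠂⠂⠂
⠿⠿⠀⠿⠿⠿⠿⠿⠿⠿

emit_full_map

⠿⠿⠿⠿⠿⠂⠀⠀⠀⠀⠀⠀
⠿⠿⠿⠿⠿⠂⠀⠀⠀⠀⠀⠀
⠿⠿⣾⠂⠂⠛⠂⠂⠿⠿⠿⠿
⠿⠿⠂⠂⠂⠂⠂⠂⠿⠿⠿⠿
⠿⠿⠂⠂⠂⠂⠂⠶⠂⠂⠂⠂
⠿⠿⠂⠂⠂⠂⠂⠂⠿⠿⠿⠿
⠿⠿⠿⠿⠿⠿⠿⠿⠿⠿⠿⠿

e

⠿⠀⠀⠀⠀⠀⠀⠀⠀⠀
⠿⠀⠀⠀⠀⠀⠀⠀⠀⠀
⠿⠀⠀⠀⠀⠀⠀⠀⠀⠀
⠿⠀⠿⠿⠿⠿⠿⠂⠀⠀
⠿⠀⠿⠿⠿⠿⠿⠂⠀⠀
⠿⠀⠿⠿⠂⣾⠂⠛⠂⠂
⠿⠀⠿⠿⠂⠂⠂⠂⠂⠂
⠿⠀⠿⠿⠂⠂⠂⠂⠂⠶
⠿⠀⠿⠿⠂⠂⠂⠂⠂⠂
⠿⠀⠿⠿⠿⠿⠿⠿⠿⠿

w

⠿⠿⠀⠀⠀⠀⠀⠀⠀⠀
⠿⠿⠀⠀⠀⠀⠀⠀⠀⠀
⠿⠿⠀⠀⠀⠀⠀⠀⠀⠀
⠿⠿⠀⠿⠿⠿⠿⠿⠂⠀
⠿⠿⠀⠿⠿⠿⠿⠿⠂⠀
⠿⠿⠀⠿⠿⣾⠂⠂⠛⠂
⠿⠿⠀⠿⠿⠂⠂⠂⠂⠂
⠿⠿⠀⠿⠿⠂⠂⠂⠂⠂
⠿⠿⠀⠿⠿⠂⠂⠂⠂⠂
⠿⠿⠀⠿⠿⠿⠿⠿⠿⠿

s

⠿⠿⠀⠀⠀⠀⠀⠀⠀⠀
⠿⠿⠀⠀⠀⠀⠀⠀⠀⠀
⠿⠿⠀⠿⠿⠿⠿⠿⠂⠀
⠿⠿⠀⠿⠿⠿⠿⠿⠂⠀
⠿⠿⠀⠿⠿⠂⠂⠂⠛⠂
⠿⠿⠀⠿⠿⣾⠂⠂⠂⠂
⠿⠿⠀⠿⠿⠂⠂⠂⠂⠂
⠿⠿⠀⠿⠿⠂⠂⠂⠂⠂
⠿⠿⠀⠿⠿⠿⠿⠿⠿⠿
⠿⠿⠿⠿⠿⠿⠿⠿⠿⠿

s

⠿⠿⠀⠀⠀⠀⠀⠀⠀⠀
⠿⠿⠀⠿⠿⠿⠿⠿⠂⠀
⠿⠿⠀⠿⠿⠿⠿⠿⠂⠀
⠿⠿⠀⠿⠿⠂⠂⠂⠛⠂
⠿⠿⠀⠿⠿⠂⠂⠂⠂⠂
⠿⠿⠀⠿⠿⣾⠂⠂⠂⠂
⠿⠿⠀⠿⠿⠂⠂⠂⠂⠂
⠿⠿⠀⠿⠿⠿⠿⠿⠿⠿
⠿⠿⠿⠿⠿⠿⠿⠿⠿⠿
⠿⠿⠿⠿⠿⠿⠿⠿⠿⠿


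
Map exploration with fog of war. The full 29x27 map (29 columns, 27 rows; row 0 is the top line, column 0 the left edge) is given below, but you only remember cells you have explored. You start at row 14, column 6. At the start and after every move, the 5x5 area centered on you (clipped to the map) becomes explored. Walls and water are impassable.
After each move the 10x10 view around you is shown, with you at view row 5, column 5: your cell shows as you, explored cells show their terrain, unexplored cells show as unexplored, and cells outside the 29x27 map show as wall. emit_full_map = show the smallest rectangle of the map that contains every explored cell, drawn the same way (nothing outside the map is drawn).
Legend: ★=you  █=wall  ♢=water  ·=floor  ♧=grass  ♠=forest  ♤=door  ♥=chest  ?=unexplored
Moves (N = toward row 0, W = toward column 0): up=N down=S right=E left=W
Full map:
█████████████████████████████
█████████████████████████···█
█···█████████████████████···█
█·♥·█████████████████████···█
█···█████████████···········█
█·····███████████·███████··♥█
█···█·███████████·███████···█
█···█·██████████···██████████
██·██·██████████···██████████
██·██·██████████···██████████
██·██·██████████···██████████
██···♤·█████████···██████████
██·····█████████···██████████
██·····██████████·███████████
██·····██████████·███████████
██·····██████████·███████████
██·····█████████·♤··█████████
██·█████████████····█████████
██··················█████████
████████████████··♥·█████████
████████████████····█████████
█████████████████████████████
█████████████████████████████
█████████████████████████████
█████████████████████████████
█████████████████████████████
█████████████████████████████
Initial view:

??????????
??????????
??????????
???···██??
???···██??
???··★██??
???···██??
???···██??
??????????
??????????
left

??????????
??????????
??????????
???····██?
???····██?
???··★·██?
???····██?
???····██?
??????????
??????????

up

??????????
??????????
??????????
???··♤·█??
???····██?
???··★·██?
???····██?
???····██?
???····██?
??????????

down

??????????
??????????
???··♤·█??
???····██?
???····██?
???··★·██?
???····██?
???····██?
??????????
??????????

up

??????????
??????????
??????????
???··♤·█??
???····██?
???··★·██?
???····██?
???····██?
???····██?
??????????

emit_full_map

··♤·█?
····██
··★·██
····██
····██
····██

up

??????????
??????????
??????????
???██·██??
???··♤·█??
???··★·██?
???····██?
???····██?
???····██?
???····██?

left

█?????????
█?????????
█?????????
█??·██·██?
█??···♤·█?
█??··★··██
█??·····██
█??·····██
█???····██
█???····██

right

??????????
??????????
??????????
??·██·██??
??···♤·█??
??···★·██?
??·····██?
??·····██?
???····██?
???····██?

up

??????????
??????????
??????????
???██·██??
??·██·██??
??···★·█??
??·····██?
??·····██?
??·····██?
???····██?

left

█?????????
█?????????
█?????????
█??·██·██?
█??·██·██?
█??··★♤·█?
█??·····██
█??·····██
█??·····██
█???····██

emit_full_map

·██·██?
·██·██?
··★♤·█?
·····██
·····██
·····██
?····██
?····██

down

█?????????
█?????????
█??·██·██?
█??·██·██?
█??···♤·█?
█??··★··██
█??·····██
█??·····██
█???····██
█???····██

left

██????????
██????????
██??·██·██
██?█·██·██
██?█···♤·█
██?█·★···█
██?█·····█
██?█·····█
██???····█
██???····█

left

███???????
███???????
███??·██·█
█████·██·█
█████···♤·
█████★····
█████·····
█████·····
███???····
███???····

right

██????????
██????????
██??·██·██
████·██·██
████···♤·█
████·★···█
████·····█
████·····█
██???····█
██???····█

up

██????????
██????????
██????????
██?█·██·██
████·██·██
████·★·♤·█
████·····█
████·····█
████·····█
██???····█

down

██????????
██????????
██?█·██·██
████·██·██
████···♤·█
████·★···█
████·····█
████·····█
██???····█
██???····█

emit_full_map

?█·██·██?
██·██·██?
██···♤·█?
██·★···██
██·····██
██·····██
???····██
???····██

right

█?????????
█?????????
█?█·██·██?
███·██·██?
███···♤·█?
███··★··██
███·····██
███·····██
█???····██
█???····██

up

█?????????
█?????????
█?????????
█?█·██·██?
███·██·██?
███··★♤·█?
███·····██
███·····██
███·····██
█???····██

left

██????????
██????????
██????????
██?█·██·██
████·██·██
████·★·♤·█
████·····█
████·····█
████·····█
██???····█

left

███???????
███???????
███???????
█████·██·█
█████·██·█
█████★··♤·
█████·····
█████·····
█████·····
███???····

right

██????????
██????????
██????????
████·██·██
████·██·██
████·★·♤·█
████·····█
████·····█
████·····█
██???····█

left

███???????
███???????
███???????
█████·██·█
█████·██·█
█████★··♤·
█████·····
█████·····
█████·····
███???····

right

██????????
██????????
██????????
████·██·██
████·██·██
████·★·♤·█
████·····█
████·····█
████·····█
██???····█

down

██????????
██????????
████·██·██
████·██·██
████···♤·█
████·★···█
████·····█
████·····█
██???····█
██???····█
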